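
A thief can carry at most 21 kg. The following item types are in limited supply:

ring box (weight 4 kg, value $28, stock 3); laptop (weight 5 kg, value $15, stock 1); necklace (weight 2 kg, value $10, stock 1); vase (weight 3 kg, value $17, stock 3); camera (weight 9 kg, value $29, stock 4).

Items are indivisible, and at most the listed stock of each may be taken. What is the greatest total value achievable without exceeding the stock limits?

$135

Top feasible selections:
- 3×ring box + 3×vase: weight 21, value 135
- 3×ring box + 1×necklace + 2×vase: weight 20, value 128
Best: $135.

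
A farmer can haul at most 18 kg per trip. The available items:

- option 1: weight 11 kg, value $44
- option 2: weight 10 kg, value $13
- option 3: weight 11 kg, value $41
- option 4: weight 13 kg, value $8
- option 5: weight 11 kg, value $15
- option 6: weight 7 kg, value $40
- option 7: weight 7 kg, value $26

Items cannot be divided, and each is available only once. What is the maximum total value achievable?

$84

Check high-value combinations within 18 kg:
- option 1+option 6: weight 11+7=18, value 44+40=84
- option 3+option 6: weight 11+7=18, value 41+40=81
- option 1+option 7: weight 11+7=18, value 44+26=70
- option 3+option 7: weight 11+7=18, value 41+26=67
- option 6+option 7: weight 7+7=14, value 40+26=66
Best: $84.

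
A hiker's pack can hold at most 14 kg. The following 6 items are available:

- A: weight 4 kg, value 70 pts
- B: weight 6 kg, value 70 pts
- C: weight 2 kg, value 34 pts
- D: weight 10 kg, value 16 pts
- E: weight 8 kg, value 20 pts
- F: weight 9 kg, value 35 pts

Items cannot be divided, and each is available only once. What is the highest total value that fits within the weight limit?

Check high-value combinations within 14 kg:
- A+B+C: weight 4+6+2=12, value 70+70+34=174
- A+B: weight 4+6=10, value 70+70=140
- A+C+E: weight 4+2+8=14, value 70+34+20=124
- A+F: weight 4+9=13, value 70+35=105
- A+C: weight 4+2=6, value 70+34=104
Best: 174 pts.

174 pts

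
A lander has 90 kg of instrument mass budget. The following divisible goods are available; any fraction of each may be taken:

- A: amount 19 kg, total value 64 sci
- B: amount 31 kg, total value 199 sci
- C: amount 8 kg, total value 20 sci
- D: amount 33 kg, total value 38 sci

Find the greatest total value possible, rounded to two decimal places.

319.85

Take in order of value per unit:
- B (199/31 per unit): all 31 → value 199, running total 199.00
- A (64/19 per unit): all 19 → value 64, running total 263.00
- C (20/8 per unit): all 8 → value 20, running total 283.00
- D (38/33 per unit): 32 of 33 → value 32×38/33 = 36.8485, running total 319.85
Total 319.85.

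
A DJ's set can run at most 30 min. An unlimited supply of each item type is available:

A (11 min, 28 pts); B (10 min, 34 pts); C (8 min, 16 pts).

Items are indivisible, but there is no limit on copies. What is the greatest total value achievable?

Best value-per-unit is B at 34/10, and filling with it alone uses duration 3×10=30. No mix of the others beats 3×34 = 102.

102 pts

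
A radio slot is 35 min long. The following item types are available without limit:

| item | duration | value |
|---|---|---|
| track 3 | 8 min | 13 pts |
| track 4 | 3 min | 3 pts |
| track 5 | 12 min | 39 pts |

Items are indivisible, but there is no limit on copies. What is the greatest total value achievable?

94 pts

Best value-per-unit is track 5 at 39/12; filling with it alone gives 2×39 = 78.
Optimal mix: 1×track 3 + 1×track 4 + 2×track 5 → duration 35, value 94.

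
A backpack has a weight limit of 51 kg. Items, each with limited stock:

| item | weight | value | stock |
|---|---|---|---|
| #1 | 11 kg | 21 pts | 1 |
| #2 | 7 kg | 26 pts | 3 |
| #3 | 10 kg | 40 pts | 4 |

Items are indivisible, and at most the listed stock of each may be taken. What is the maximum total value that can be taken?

Top feasible selections:
- 3×#2 + 3×#3: weight 51, value 198
- 1×#2 + 4×#3: weight 47, value 186
- 1×#1 + 4×#3: weight 51, value 181
- 2×#2 + 3×#3: weight 44, value 172
Best: 198 pts.

198 pts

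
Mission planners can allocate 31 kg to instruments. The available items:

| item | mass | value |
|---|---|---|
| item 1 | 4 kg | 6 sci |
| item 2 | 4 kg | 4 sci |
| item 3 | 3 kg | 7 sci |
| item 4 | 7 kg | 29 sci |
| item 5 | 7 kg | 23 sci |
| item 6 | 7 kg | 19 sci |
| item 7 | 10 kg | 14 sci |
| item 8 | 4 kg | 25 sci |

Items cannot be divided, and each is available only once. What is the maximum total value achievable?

103 sci

Check high-value combinations within 31 kg:
- item 3+item 4+item 5+item 6+item 8: mass 3+7+7+7+4=28, value 7+29+23+19+25=103
- item 1+item 4+item 5+item 6+item 8: mass 4+7+7+7+4=29, value 6+29+23+19+25=102
- item 2+item 4+item 5+item 6+item 8: mass 4+7+7+7+4=29, value 4+29+23+19+25=100
Best: 103 sci.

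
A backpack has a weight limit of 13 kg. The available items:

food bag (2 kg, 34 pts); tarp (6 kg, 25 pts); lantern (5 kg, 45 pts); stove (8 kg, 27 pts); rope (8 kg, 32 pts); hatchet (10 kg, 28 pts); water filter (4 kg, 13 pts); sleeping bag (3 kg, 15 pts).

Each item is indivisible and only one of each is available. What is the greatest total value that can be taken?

104 pts

Check high-value combinations within 13 kg:
- food bag+tarp+lantern: weight 2+6+5=13, value 34+25+45=104
- food bag+lantern+sleeping bag: weight 2+5+3=10, value 34+45+15=94
- food bag+lantern+water filter: weight 2+5+4=11, value 34+45+13=92
- food bag+rope+sleeping bag: weight 2+8+3=13, value 34+32+15=81
Best: 104 pts.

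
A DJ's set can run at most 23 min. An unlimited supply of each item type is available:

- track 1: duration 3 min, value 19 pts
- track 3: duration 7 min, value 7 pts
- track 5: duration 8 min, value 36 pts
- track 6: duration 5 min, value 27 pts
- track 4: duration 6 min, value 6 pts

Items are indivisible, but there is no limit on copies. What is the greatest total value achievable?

141 pts

Best value-per-unit is track 1 at 19/3; filling with it alone gives 7×19 = 133.
Optimal mix: 6×track 1 + 1×track 6 → duration 23, value 141.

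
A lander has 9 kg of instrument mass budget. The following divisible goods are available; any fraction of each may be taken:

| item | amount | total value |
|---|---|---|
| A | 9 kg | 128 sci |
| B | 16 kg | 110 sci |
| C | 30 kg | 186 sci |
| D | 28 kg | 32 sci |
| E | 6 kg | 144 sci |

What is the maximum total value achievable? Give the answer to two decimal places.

186.67

Take in order of value per unit:
- E (144/6 per unit): all 6 → value 144, running total 144.00
- A (128/9 per unit): 3 of 9 → value 3×128/9 = 42.6667, running total 186.67
Total 186.67.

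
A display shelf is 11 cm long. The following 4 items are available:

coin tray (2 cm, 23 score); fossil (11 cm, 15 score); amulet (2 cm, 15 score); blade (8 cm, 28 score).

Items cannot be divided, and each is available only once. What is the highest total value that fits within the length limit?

This is a 0/1 knapsack; check combinations near the capacity.
- coin tray+blade: length 2+8=10, value 23+28=51
- amulet+blade: length 2+8=10, value 15+28=43
- coin tray+amulet: length 2+2=4, value 23+15=38
- blade: length 8, value 28
- coin tray: length 2, value 23
Best: 51 score.

51 score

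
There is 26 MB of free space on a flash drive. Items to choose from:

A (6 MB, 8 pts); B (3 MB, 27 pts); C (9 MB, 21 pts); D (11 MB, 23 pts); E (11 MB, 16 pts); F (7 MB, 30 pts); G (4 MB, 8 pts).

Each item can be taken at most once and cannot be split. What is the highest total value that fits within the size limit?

88 pts

Check high-value combinations within 26 MB:
- B+D+F+G: size 3+11+7+4=25, value 27+23+30+8=88
- B+C+F+G: size 3+9+7+4=23, value 27+21+30+8=86
- A+B+C+F: size 6+3+9+7=25, value 8+27+21+30=86
- B+E+F+G: size 3+11+7+4=25, value 27+16+30+8=81
- B+D+F: size 3+11+7=21, value 27+23+30=80
Best: 88 pts.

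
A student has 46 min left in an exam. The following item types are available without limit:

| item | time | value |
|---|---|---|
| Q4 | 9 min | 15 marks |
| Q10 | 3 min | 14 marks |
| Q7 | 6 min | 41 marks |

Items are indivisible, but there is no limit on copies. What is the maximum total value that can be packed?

Best value-per-unit is Q7 at 41/6; filling with it alone gives 7×41 = 287.
Optimal mix: 1×Q10 + 7×Q7 → time 45, value 301.

301 marks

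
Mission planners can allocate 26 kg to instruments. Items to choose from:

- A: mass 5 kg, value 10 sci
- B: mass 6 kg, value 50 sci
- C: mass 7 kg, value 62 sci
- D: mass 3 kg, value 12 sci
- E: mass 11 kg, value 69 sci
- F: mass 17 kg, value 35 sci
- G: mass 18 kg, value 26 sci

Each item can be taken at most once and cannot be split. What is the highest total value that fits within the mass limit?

Check high-value combinations within 26 kg:
- B+C+E: mass 6+7+11=24, value 50+62+69=181
- A+C+D+E: mass 5+7+3+11=26, value 10+62+12+69=153
- C+D+E: mass 7+3+11=21, value 62+12+69=143
- A+C+E: mass 5+7+11=23, value 10+62+69=141
- A+B+D+E: mass 5+6+3+11=25, value 10+50+12+69=141
Best: 181 sci.

181 sci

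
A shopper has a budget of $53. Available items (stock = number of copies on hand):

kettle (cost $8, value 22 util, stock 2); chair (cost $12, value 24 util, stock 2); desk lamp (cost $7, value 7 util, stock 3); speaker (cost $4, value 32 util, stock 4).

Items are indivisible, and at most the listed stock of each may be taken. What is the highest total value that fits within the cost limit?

203 util

Top feasible selections:
- 2×kettle + 1×chair + 1×desk lamp + 4×speaker: cost 51, value 203
- 1×kettle + 2×chair + 4×speaker: cost 48, value 198
- 2×kettle + 1×chair + 4×speaker: cost 44, value 196
- 2×kettle + 3×desk lamp + 4×speaker: cost 53, value 193
Best: 203 util.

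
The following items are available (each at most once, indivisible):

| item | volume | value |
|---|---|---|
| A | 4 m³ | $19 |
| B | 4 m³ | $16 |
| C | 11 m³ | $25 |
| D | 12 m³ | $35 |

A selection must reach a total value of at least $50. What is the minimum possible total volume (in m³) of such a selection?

Subsets with value ≥ 50, sorted by total volume:
- A+D: volume 16, value 54
- B+D: volume 16, value 51
- A+B+C: volume 19, value 60
Minimum volume: 16 m³.

16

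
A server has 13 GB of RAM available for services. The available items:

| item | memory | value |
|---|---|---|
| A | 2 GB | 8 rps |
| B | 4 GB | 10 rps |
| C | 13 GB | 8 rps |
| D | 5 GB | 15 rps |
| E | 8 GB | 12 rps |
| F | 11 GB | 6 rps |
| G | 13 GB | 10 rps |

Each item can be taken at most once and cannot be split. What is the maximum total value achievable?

Check high-value combinations within 13 GB:
- A+B+D: memory 2+4+5=11, value 8+10+15=33
- D+E: memory 5+8=13, value 15+12=27
- B+D: memory 4+5=9, value 10+15=25
- A+D: memory 2+5=7, value 8+15=23
Best: 33 rps.

33 rps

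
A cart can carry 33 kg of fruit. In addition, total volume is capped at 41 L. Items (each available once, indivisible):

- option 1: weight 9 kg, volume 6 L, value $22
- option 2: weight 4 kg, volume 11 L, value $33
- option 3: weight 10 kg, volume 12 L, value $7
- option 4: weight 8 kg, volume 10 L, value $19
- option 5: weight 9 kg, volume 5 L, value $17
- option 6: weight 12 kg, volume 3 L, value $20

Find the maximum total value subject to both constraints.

$94

Feasible sets respecting both limits:
- option 1+option 2+option 4+option 6: weight 33, volume 30, value 94
- option 1+option 2+option 4+option 5: weight 30, volume 32, value 91
- option 2+option 4+option 5+option 6: weight 33, volume 29, value 89
- option 1+option 2+option 3+option 4: weight 31, volume 39, value 81
Best: $94.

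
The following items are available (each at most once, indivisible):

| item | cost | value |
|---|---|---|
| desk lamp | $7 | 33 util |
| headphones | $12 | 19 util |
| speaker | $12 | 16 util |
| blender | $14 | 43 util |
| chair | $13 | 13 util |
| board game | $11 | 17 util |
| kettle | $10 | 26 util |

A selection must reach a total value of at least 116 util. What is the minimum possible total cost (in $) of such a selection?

Subsets with value ≥ 116, sorted by total cost:
- desk lamp+blender+board game+kettle: cost 42, value 119
- desk lamp+headphones+blender+kettle: cost 43, value 121
- desk lamp+speaker+blender+kettle: cost 43, value 118
Minimum cost: 42 $.

42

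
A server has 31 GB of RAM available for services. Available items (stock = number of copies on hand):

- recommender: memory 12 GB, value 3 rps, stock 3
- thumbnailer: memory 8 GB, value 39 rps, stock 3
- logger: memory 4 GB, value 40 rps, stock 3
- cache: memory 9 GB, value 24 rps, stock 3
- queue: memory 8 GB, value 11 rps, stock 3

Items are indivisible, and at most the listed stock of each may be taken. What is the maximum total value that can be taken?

Best selections within memory 31 and stock limits:
- 2×thumbnailer + 3×logger: memory 28, value 198
- 1×thumbnailer + 3×logger + 1×cache: memory 29, value 183
- 1×thumbnailer + 3×logger + 1×queue: memory 28, value 170
- 3×logger + 2×cache: memory 30, value 168
Best: 198 rps.

198 rps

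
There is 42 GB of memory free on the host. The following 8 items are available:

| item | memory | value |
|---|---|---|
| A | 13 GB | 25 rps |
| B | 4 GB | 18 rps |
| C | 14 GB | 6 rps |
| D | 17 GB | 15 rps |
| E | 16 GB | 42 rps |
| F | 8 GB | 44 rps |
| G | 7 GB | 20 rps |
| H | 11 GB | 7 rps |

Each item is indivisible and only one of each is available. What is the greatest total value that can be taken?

129 rps

Check high-value combinations within 42 GB:
- A+B+E+F: memory 13+4+16+8=41, value 25+18+42+44=129
- B+E+F+G: memory 4+16+8+7=35, value 18+42+44+20=124
- E+F+G+H: memory 16+8+7+11=42, value 42+44+20+7=113
Best: 129 rps.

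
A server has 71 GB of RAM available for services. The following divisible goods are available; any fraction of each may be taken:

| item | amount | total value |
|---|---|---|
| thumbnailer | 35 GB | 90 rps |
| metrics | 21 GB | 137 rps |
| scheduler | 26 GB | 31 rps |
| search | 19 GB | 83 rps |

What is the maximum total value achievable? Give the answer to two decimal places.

Take in order of value per unit:
- metrics (137/21 per unit): all 21 → value 137, running total 137.00
- search (83/19 per unit): all 19 → value 83, running total 220.00
- thumbnailer (90/35 per unit): 31 of 35 → value 31×90/35 = 79.7143, running total 299.71
Total 299.71.

299.71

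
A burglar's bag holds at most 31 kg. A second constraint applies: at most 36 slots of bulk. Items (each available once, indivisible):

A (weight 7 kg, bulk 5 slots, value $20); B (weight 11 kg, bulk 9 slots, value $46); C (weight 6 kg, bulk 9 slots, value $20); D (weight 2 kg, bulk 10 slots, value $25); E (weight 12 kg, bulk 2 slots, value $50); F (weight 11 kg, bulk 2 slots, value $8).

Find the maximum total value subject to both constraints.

Feasible sets respecting both limits:
- B+C+D+E: weight 31, bulk 30, value 141
- B+D+E: weight 25, bulk 21, value 121
- A+B+E: weight 30, bulk 16, value 116
- B+C+E: weight 29, bulk 20, value 116
Best: $141.

$141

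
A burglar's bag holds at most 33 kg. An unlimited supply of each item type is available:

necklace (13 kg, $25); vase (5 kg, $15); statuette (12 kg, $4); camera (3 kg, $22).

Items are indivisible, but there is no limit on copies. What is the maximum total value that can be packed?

Best value-per-unit is camera at 22/3, and filling with it alone uses weight 11×3=33. No mix of the others beats 11×22 = 242.

$242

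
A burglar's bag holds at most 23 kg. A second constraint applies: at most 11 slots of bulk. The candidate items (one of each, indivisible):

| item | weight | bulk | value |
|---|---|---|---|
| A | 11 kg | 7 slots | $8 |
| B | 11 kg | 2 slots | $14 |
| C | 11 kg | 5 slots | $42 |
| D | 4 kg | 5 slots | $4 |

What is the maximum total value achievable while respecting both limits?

Feasible sets respecting both limits:
- B+C: weight 22, bulk 7, value 56
- C+D: weight 15, bulk 10, value 46
- C: weight 11, bulk 5, value 42
Best: $56.

$56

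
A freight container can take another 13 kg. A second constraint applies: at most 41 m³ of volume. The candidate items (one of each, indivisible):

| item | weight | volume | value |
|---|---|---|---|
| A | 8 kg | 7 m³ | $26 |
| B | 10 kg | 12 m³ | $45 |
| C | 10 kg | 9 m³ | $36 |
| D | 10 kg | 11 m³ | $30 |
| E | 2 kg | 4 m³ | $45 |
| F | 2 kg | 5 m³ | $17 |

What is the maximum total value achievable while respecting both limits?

$90

Feasible sets respecting both limits:
- B+E: weight 12, volume 16, value 90
- A+E+F: weight 12, volume 16, value 88
- C+E: weight 12, volume 13, value 81
Best: $90.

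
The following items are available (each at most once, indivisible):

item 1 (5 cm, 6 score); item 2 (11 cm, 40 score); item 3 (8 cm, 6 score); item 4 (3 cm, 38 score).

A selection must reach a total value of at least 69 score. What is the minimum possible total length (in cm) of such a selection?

Subsets with value ≥ 69, sorted by total length:
- item 2+item 4: length 14, value 78
- item 1+item 2+item 4: length 19, value 84
Minimum length: 14 cm.

14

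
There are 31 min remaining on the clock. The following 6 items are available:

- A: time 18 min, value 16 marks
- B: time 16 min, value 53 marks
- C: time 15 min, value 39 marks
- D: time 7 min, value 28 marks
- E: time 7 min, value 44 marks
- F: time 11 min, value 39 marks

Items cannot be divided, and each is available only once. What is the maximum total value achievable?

Check high-value combinations within 31 min:
- B+D+E: time 16+7+7=30, value 53+28+44=125
- D+E+F: time 7+7+11=25, value 28+44+39=111
- C+D+E: time 15+7+7=29, value 39+28+44=111
- B+E: time 16+7=23, value 53+44=97
Best: 125 marks.

125 marks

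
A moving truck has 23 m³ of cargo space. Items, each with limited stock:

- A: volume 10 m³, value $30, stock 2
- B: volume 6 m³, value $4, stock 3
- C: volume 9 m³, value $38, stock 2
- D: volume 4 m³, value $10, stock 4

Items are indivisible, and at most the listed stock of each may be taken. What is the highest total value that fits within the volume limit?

Top feasible selections:
- 2×C + 1×D: volume 22, value 86
- 1×A + 1×C + 1×D: volume 23, value 78
Best: $86.

$86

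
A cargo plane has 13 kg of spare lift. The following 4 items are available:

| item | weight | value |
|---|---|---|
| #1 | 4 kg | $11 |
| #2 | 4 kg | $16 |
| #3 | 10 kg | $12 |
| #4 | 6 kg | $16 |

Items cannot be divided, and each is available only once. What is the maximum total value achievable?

Check high-value combinations within 13 kg:
- #2+#4: weight 4+6=10, value 16+16=32
- #1+#2: weight 4+4=8, value 11+16=27
- #1+#4: weight 4+6=10, value 11+16=27
- #2: weight 4, value 16
- #4: weight 6, value 16
Best: $32.

$32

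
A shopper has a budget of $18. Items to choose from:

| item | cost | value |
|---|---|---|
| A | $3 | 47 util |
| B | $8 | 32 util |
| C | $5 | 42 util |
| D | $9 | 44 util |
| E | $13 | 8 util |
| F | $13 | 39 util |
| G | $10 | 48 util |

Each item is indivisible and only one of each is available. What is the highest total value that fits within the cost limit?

137 util

This is a 0/1 knapsack; check combinations near the capacity.
- A+C+G: cost 3+5+10=18, value 47+42+48=137
- A+C+D: cost 3+5+9=17, value 47+42+44=133
- A+B+C: cost 3+8+5=16, value 47+32+42=121
- A+G: cost 3+10=13, value 47+48=95
- A+D: cost 3+9=12, value 47+44=91
Best: 137 util.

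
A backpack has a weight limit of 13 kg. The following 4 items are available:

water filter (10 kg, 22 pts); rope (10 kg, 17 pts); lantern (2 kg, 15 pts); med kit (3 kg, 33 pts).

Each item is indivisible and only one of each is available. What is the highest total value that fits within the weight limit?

55 pts

This is a 0/1 knapsack; check combinations near the capacity.
- water filter+med kit: weight 10+3=13, value 22+33=55
- rope+med kit: weight 10+3=13, value 17+33=50
- lantern+med kit: weight 2+3=5, value 15+33=48
- water filter+lantern: weight 10+2=12, value 22+15=37
- med kit: weight 3, value 33
Best: 55 pts.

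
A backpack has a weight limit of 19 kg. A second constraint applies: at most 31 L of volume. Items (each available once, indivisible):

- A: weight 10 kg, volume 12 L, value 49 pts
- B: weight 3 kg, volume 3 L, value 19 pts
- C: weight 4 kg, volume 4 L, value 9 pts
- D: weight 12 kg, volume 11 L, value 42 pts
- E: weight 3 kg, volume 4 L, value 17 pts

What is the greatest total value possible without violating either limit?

Feasible sets respecting both limits:
- A+B+E: weight 16, volume 19, value 85
- B+D+E: weight 18, volume 18, value 78
- A+B+C: weight 17, volume 19, value 77
- A+C+E: weight 17, volume 20, value 75
Best: 85 pts.

85 pts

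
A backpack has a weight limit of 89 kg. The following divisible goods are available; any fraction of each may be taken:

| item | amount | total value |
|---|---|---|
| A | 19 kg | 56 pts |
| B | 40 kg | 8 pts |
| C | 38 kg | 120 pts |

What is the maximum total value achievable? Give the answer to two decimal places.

Take in order of value per unit:
- C (120/38 per unit): all 38 → value 120, running total 120.00
- A (56/19 per unit): all 19 → value 56, running total 176.00
- B (8/40 per unit): 32 of 40 → value 32×8/40 = 6.4000, running total 182.40
Total 182.40.

182.40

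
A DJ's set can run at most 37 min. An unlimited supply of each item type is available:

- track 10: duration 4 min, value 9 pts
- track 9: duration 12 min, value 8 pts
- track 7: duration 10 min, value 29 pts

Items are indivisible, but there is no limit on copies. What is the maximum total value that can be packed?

Best value-per-unit is track 7 at 29/10; filling with it alone gives 3×29 = 87.
Optimal mix: 1×track 10 + 3×track 7 → duration 34, value 96.

96 pts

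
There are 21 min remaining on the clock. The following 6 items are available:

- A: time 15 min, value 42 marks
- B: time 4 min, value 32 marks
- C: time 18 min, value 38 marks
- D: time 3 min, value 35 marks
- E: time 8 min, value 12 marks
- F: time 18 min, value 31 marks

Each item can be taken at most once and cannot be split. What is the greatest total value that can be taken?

This is a 0/1 knapsack; check combinations near the capacity.
- B+D+E: time 4+3+8=15, value 32+35+12=79
- A+D: time 15+3=18, value 42+35=77
- A+B: time 15+4=19, value 42+32=74
Best: 79 marks.

79 marks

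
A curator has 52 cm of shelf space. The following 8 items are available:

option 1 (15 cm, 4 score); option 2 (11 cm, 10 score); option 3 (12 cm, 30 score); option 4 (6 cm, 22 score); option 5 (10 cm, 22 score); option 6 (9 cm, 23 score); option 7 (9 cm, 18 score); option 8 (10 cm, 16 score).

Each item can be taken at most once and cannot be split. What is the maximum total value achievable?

115 score

Check high-value combinations within 52 cm:
- option 3+option 4+option 5+option 6+option 7: length 12+6+10+9+9=46, value 30+22+22+23+18=115
- option 3+option 4+option 5+option 6+option 8: length 12+6+10+9+10=47, value 30+22+22+23+16=113
- option 3+option 4+option 6+option 7+option 8: length 12+6+9+9+10=46, value 30+22+23+18+16=109
- option 3+option 5+option 6+option 7+option 8: length 12+10+9+9+10=50, value 30+22+23+18+16=109
Best: 115 score.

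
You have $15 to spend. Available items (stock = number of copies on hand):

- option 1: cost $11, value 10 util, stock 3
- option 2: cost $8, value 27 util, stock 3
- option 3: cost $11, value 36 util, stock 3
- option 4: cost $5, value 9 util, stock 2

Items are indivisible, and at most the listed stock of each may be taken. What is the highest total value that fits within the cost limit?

Best selections within cost 15 and stock limits:
- 1×option 3: cost 11, value 36
- 1×option 2 + 1×option 4: cost 13, value 36
- 1×option 2: cost 8, value 27
- 2×option 4: cost 10, value 18
Best: 36 util.

36 util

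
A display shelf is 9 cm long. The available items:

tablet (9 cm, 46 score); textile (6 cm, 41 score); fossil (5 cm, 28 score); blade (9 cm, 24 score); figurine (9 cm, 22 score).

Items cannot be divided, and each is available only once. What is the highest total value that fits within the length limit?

46 score

Check high-value combinations within 9 cm:
- tablet: length 9, value 46
- textile: length 6, value 41
- fossil: length 5, value 28
- blade: length 9, value 24
- figurine: length 9, value 22
Best: 46 score.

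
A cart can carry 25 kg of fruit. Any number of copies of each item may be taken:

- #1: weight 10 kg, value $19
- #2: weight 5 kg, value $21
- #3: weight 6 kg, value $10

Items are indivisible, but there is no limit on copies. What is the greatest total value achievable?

Best value-per-unit is #2 at 21/5, and filling with it alone uses weight 5×5=25. No mix of the others beats 5×21 = 105.

$105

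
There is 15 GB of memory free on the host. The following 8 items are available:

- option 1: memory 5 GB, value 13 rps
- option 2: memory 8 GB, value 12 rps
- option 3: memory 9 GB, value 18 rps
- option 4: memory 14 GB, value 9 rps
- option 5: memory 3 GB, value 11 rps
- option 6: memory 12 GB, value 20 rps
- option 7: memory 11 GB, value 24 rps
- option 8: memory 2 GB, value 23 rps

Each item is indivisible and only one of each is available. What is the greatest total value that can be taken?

Check high-value combinations within 15 GB:
- option 3+option 5+option 8: memory 9+3+2=14, value 18+11+23=52
- option 1+option 2+option 8: memory 5+8+2=15, value 13+12+23=48
- option 1+option 5+option 8: memory 5+3+2=10, value 13+11+23=47
- option 7+option 8: memory 11+2=13, value 24+23=47
Best: 52 rps.

52 rps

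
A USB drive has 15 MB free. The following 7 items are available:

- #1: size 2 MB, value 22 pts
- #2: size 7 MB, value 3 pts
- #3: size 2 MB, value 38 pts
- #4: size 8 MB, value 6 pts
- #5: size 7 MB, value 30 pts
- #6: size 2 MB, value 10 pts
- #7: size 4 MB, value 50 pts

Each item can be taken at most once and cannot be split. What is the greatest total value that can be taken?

140 pts

Check high-value combinations within 15 MB:
- #1+#3+#5+#7: size 2+2+7+4=15, value 22+38+30+50=140
- #3+#5+#6+#7: size 2+7+2+4=15, value 38+30+10+50=128
- #1+#3+#6+#7: size 2+2+2+4=10, value 22+38+10+50=120
- #3+#5+#7: size 2+7+4=13, value 38+30+50=118
Best: 140 pts.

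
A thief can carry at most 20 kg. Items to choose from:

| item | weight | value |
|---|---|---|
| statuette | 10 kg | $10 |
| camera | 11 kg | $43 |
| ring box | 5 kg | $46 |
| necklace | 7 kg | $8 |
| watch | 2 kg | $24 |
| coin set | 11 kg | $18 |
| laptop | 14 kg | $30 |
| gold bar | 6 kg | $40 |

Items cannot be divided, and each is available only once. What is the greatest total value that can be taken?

$118

This is a 0/1 knapsack; check combinations near the capacity.
- ring box+necklace+watch+gold bar: weight 5+7+2+6=20, value 46+8+24+40=118
- camera+ring box+watch: weight 11+5+2=18, value 43+46+24=113
- ring box+watch+gold bar: weight 5+2+6=13, value 46+24+40=110
- camera+watch+gold bar: weight 11+2+6=19, value 43+24+40=107
Best: $118.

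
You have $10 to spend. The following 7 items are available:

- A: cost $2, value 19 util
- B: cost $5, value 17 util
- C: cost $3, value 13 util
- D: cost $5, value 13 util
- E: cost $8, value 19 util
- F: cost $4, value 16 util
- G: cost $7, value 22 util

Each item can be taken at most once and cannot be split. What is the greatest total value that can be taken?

49 util

This is a 0/1 knapsack; check combinations near the capacity.
- A+B+C: cost 2+5+3=10, value 19+17+13=49
- A+C+F: cost 2+3+4=9, value 19+13+16=48
- A+C+D: cost 2+3+5=10, value 19+13+13=45
- A+G: cost 2+7=9, value 19+22=41
Best: 49 util.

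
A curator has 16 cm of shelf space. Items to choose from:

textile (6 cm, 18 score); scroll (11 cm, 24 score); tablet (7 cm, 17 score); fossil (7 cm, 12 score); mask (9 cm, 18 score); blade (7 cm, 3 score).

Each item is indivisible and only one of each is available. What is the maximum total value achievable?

36 score

Check high-value combinations within 16 cm:
- textile+mask: length 6+9=15, value 18+18=36
- textile+tablet: length 6+7=13, value 18+17=35
- tablet+mask: length 7+9=16, value 17+18=35
- textile+fossil: length 6+7=13, value 18+12=30
- fossil+mask: length 7+9=16, value 12+18=30
Best: 36 score.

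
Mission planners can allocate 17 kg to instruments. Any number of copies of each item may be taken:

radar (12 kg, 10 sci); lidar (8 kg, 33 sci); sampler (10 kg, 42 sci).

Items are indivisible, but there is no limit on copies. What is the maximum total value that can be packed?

Best value-per-unit is sampler at 42/10; filling with it alone gives 1×42 = 42.
Optimal mix: 2×lidar → mass 16, value 66.

66 sci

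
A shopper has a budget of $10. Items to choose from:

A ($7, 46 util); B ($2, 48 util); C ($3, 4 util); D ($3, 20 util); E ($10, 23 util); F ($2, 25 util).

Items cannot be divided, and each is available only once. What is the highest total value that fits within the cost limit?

97 util

Check high-value combinations within $10:
- B+C+D+F: cost 2+3+3+2=10, value 48+4+20+25=97
- A+B: cost 7+2=9, value 46+48=94
- B+D+F: cost 2+3+2=7, value 48+20+25=93
- B+C+F: cost 2+3+2=7, value 48+4+25=77
- B+F: cost 2+2=4, value 48+25=73
Best: 97 util.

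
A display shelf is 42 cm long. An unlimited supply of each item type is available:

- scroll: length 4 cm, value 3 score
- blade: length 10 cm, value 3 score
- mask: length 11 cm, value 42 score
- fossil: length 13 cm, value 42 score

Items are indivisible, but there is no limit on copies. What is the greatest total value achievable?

Best value-per-unit is mask at 42/11; filling with it alone gives 3×42 = 126.
Optimal mix: 2×scroll + 3×mask → length 41, value 132.

132 score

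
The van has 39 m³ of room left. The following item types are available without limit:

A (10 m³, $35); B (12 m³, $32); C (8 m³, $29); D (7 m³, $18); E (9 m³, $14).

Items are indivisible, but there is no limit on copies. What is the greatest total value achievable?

Best value-per-unit is C at 29/8; filling with it alone gives 4×29 = 116.
Optimal mix: 3×A + 1×C → volume 38, value 134.

$134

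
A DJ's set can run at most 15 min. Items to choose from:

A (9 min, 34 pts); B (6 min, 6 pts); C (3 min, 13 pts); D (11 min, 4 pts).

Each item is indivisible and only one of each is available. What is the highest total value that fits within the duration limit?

47 pts

This is a 0/1 knapsack; check combinations near the capacity.
- A+C: duration 9+3=12, value 34+13=47
- A+B: duration 9+6=15, value 34+6=40
- A: duration 9, value 34
- B+C: duration 6+3=9, value 6+13=19
- C+D: duration 3+11=14, value 13+4=17
Best: 47 pts.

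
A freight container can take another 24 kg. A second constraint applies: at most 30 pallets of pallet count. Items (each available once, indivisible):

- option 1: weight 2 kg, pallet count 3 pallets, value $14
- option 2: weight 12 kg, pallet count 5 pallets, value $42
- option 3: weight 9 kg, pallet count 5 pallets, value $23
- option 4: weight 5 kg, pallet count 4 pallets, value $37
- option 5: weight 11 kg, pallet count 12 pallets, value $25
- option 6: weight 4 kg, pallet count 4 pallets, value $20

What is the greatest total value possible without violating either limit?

$113

Feasible sets respecting both limits:
- option 1+option 2+option 4+option 6: weight 23, pallet count 16, value 113
- option 2+option 4+option 6: weight 21, pallet count 13, value 99
- option 1+option 4+option 5+option 6: weight 22, pallet count 23, value 96
- option 1+option 3+option 4+option 6: weight 20, pallet count 16, value 94
Best: $113.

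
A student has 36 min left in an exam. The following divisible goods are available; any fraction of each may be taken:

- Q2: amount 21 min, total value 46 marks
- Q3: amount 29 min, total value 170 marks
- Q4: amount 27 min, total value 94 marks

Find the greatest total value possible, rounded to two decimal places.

Take in order of value per unit:
- Q3 (170/29 per unit): all 29 → value 170, running total 170.00
- Q4 (94/27 per unit): 7 of 27 → value 7×94/27 = 24.3704, running total 194.37
Total 194.37.

194.37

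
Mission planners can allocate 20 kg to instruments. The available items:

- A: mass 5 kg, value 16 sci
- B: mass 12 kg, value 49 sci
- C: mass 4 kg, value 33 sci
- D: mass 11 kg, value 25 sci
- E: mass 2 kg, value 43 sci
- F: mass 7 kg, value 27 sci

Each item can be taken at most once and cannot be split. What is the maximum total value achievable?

125 sci

Check high-value combinations within 20 kg:
- B+C+E: mass 12+4+2=18, value 49+33+43=125
- A+C+E+F: mass 5+4+2+7=18, value 16+33+43+27=119
- A+B+E: mass 5+12+2=19, value 16+49+43=108
Best: 125 sci.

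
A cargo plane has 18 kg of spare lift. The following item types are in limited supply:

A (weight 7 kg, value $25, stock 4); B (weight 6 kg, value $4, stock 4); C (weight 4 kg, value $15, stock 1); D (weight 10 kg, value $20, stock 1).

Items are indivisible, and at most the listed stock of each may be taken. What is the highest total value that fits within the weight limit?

$65

Best selections within weight 18 and stock limits:
- 2×A + 1×C: weight 18, value 65
- 2×A: weight 14, value 50
Best: $65.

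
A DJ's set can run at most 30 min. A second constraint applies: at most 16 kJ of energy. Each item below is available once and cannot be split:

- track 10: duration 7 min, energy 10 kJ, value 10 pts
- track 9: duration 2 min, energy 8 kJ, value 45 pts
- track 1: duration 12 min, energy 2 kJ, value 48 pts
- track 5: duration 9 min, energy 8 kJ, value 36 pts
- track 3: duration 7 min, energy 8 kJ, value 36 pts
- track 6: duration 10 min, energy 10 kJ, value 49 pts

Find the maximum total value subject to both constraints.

Feasible sets respecting both limits:
- track 1+track 6: duration 22, energy 12, value 97
- track 9+track 1: duration 14, energy 10, value 93
- track 1+track 5: duration 21, energy 10, value 84
Best: 97 pts.

97 pts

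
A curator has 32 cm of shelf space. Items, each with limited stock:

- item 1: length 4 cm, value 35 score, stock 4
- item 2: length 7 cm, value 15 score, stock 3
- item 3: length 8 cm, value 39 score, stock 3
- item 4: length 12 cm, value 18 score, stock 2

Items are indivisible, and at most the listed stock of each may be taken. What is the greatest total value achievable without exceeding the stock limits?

Top feasible selections:
- 4×item 1 + 2×item 3: length 32, value 218
- 4×item 1 + 1×item 2 + 1×item 3: length 31, value 194
Best: 218 score.

218 score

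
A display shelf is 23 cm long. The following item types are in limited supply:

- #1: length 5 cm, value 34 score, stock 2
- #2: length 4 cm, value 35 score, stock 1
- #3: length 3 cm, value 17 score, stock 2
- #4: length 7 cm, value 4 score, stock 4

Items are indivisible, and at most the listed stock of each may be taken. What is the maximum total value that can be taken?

137 score

Top feasible selections:
- 2×#1 + 1×#2 + 2×#3: length 20, value 137
- 2×#1 + 1×#2 + 1×#3: length 17, value 120
- 2×#1 + 1×#2 + 1×#4: length 21, value 107
Best: 137 score.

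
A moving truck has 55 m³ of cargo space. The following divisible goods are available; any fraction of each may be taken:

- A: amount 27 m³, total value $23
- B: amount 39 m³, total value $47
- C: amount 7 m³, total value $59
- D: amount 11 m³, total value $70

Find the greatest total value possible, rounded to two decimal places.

173.59

Take in order of value per unit:
- C (59/7 per unit): all 7 → value 59, running total 59.00
- D (70/11 per unit): all 11 → value 70, running total 129.00
- B (47/39 per unit): 37 of 39 → value 37×47/39 = 44.5897, running total 173.59
Total 173.59.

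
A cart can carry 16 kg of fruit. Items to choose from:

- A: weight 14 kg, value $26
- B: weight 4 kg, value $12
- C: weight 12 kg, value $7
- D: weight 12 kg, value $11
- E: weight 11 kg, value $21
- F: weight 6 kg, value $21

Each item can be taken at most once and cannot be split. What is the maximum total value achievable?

This is a 0/1 knapsack; check combinations near the capacity.
- B+F: weight 4+6=10, value 12+21=33
- B+E: weight 4+11=15, value 12+21=33
- A: weight 14, value 26
- B+D: weight 4+12=16, value 12+11=23
- F: weight 6, value 21
Best: $33.

$33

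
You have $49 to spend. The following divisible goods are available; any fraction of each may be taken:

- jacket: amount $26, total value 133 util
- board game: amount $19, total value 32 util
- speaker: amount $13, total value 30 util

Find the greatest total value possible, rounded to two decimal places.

179.84

Take in order of value per unit:
- jacket (133/26 per unit): all 26 → value 133, running total 133.00
- speaker (30/13 per unit): all 13 → value 30, running total 163.00
- board game (32/19 per unit): 10 of 19 → value 10×32/19 = 16.8421, running total 179.84
Total 179.84.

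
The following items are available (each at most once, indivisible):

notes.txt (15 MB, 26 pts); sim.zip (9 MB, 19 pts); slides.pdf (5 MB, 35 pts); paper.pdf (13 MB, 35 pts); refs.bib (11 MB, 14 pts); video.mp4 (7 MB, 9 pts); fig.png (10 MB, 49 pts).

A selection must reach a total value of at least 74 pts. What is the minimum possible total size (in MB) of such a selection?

15

Subsets with value ≥ 74, sorted by total size:
- slides.pdf+fig.png: size 15, value 84
- slides.pdf+video.mp4+fig.png: size 22, value 93
Minimum size: 15 MB.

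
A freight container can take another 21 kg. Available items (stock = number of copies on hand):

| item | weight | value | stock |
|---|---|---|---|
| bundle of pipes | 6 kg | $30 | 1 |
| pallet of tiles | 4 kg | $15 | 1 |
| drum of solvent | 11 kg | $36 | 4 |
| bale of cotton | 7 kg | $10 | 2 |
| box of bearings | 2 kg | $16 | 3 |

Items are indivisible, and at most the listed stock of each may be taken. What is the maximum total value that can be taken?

$99

Top feasible selections:
- 1×pallet of tiles + 1×drum of solvent + 3×box of bearings: weight 21, value 99
- 1×bundle of pipes + 1×drum of solvent + 2×box of bearings: weight 21, value 98
Best: $99.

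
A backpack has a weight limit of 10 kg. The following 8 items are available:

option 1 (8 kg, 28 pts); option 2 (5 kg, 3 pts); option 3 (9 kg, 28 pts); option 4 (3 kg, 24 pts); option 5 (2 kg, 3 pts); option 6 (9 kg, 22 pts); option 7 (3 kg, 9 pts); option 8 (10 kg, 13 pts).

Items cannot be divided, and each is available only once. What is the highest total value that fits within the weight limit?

36 pts

Check high-value combinations within 10 kg:
- option 4+option 5+option 7: weight 3+2+3=8, value 24+3+9=36
- option 4+option 7: weight 3+3=6, value 24+9=33
- option 1+option 5: weight 8+2=10, value 28+3=31
Best: 36 pts.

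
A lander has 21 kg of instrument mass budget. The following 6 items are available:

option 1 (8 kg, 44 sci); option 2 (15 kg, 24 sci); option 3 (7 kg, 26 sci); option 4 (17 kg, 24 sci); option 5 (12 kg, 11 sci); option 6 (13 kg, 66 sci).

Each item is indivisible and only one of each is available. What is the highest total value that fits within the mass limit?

110 sci

This is a 0/1 knapsack; check combinations near the capacity.
- option 1+option 6: mass 8+13=21, value 44+66=110
- option 3+option 6: mass 7+13=20, value 26+66=92
- option 1+option 3: mass 8+7=15, value 44+26=70
Best: 110 sci.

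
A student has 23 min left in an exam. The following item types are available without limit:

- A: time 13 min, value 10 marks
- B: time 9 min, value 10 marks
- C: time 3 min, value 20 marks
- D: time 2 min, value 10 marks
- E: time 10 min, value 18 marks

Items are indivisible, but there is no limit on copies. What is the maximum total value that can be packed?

Best value-per-unit is C at 20/3; filling with it alone gives 7×20 = 140.
Optimal mix: 7×C + 1×D → time 23, value 150.

150 marks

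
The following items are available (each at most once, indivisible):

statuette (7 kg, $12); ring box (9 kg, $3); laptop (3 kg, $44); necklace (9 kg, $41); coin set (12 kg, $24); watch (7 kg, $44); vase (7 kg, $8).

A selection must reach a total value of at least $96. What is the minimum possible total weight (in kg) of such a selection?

17

Subsets with value ≥ 96, sorted by total weight:
- statuette+laptop+watch: weight 17, value 100
- laptop+watch+vase: weight 17, value 96
- laptop+necklace+watch: weight 19, value 129
Minimum weight: 17 kg.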